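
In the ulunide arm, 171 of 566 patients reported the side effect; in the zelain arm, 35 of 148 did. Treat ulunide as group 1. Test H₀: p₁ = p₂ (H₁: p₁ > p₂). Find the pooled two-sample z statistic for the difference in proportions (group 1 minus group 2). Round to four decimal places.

p̂₁ = 171/566 ≈ 0.302120, p̂₂ = 35/148 ≈ 0.236486.
Pooled p̂ = (171+35)/(566+148) = 206/714 = 0.288515.
SE = √(0.205274 × 0.00852354) = 0.041829.
z = (0.302120 − 0.236486)/0.041829 = 0.065634/0.041829 = 1.5691.
p-value = P(Z > 1.569) ≈ 0.0583.

z = 1.5691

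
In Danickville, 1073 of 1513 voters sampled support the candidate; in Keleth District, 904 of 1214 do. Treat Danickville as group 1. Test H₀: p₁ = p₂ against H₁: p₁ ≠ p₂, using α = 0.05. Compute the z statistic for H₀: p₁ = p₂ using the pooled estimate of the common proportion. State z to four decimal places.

z = -2.0609

p̂₁ = 1073/1513 = 0.7091870, p̂₂ = 904/1214 = 0.7446458.
Pooled p̂ = (1073+904)/(1513+1214) = 1977/2727 = 0.7249725.
SE = √(p̂(1−p̂)(1/n₁+1/n₂)) = √(0.7249725·0.2750275·0.00148466) = √(0.000296023) = 0.0172053.
z = (0.7091870 − 0.7446458)/0.0172053 = -0.0354588/0.0172053 = -2.0609.
p-value = 2·P(Z > 2.061) ≈ 0.0393. With α = 0.05, reject H₀.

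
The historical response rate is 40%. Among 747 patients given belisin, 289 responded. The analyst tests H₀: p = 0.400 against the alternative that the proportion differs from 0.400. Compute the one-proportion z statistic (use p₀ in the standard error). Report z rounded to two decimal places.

p̂ = 289/747 = 0.3869.
SE = √(p₀(1−p₀)/n) = √(0.24/747) = 0.0179.
z = (0.3869 − 0.4)/0.0179 = -0.0131/0.0179 = -0.73.

z = -0.73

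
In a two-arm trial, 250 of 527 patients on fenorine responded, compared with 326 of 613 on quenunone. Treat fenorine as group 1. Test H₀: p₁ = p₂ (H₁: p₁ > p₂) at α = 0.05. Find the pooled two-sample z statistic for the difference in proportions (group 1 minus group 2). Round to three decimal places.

z = -1.934

p̂₁ = 250/527 ≈ 0.47438, p̂₂ = 326/613 ≈ 0.53181.
Pooled p̂ = (250+326)/(527+613) = 576/1140 = 0.50526.
SE = √(0.249972 × 0.00352885) = 0.02970.
z = (0.47438 − 0.53181)/0.02970 = -0.05743/0.02970 = -1.934.
p-value = P(Z > -1.934) ≈ 0.9734, so at α = 0.05 we fail to reject H₀.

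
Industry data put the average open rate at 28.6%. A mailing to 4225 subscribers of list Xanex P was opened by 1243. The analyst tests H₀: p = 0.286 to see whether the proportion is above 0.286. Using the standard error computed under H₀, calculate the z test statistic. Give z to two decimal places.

p̂ = 1243/4225 ≈ 0.29420.
Standard error under H₀: √(0.286×0.714/4225) = 0.00695.
z = (0.29420 − 0.286)/0.00695 = 0.00820/0.00695 = 1.18.

z = 1.18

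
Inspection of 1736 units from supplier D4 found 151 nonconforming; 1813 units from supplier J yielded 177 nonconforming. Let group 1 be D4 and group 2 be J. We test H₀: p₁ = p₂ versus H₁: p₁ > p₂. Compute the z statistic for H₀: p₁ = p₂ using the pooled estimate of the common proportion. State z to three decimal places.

p̂₁ = 151/1736 = 0.08698, p̂₂ = 177/1813 = 0.09763.
Pooled p̂ = (151+177)/(1736+1813) = 328/3549 = 0.09242.
SE = √(0.0838789 × 0.00112761) = 0.00973.
z = (0.08698 − 0.09763)/0.00973 = -0.01065/0.00973 = -1.095.
p-value = P(Z > -1.095) ≈ 0.8632.

z = -1.095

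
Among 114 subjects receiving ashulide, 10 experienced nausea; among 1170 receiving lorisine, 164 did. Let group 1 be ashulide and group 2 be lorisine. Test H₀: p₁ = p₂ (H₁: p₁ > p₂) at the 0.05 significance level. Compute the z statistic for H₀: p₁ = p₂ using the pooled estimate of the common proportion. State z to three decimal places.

z = -1.562

p̂₁ = 10/114 ≈ 0.08772, p̂₂ = 164/1170 ≈ 0.14017.
Pooled p̂ = (10+164)/(114+1170) = 174/1284 = 0.13551.
SE = √(p̂(1−p̂)(1/n₁+1/n₂)) = √(0.13551·0.86449·0.00962663) = √(0.00112776) = 0.03358.
z = (0.08772 − 0.14017)/0.03358 = -0.05245/0.03358 = -1.562.
p-value = P(Z > -1.562) ≈ 0.9408. With α = 0.05, fail to reject H₀.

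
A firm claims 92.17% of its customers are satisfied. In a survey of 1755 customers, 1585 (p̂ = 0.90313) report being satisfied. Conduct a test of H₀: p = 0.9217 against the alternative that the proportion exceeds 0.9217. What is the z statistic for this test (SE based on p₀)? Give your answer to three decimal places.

p̂ = 1585/1755 = 0.903134.
Standard error under H₀: √(0.9217×0.0783/1755) = 0.006413.
z = (0.903134 − 0.9217)/0.006413 = -0.018566/0.006413 = -2.895.

z = -2.895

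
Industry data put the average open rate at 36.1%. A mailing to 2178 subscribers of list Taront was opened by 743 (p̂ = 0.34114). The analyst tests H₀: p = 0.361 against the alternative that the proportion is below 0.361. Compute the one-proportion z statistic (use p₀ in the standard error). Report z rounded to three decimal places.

z = -1.930

p̂ = 743/2178 ≈ 0.34114.
Under H₀, SE = √(0.361·0.639/2178) = √(0.000105913) = 0.01029.
z = (0.34114 − 0.361)/0.01029 = -0.01986/0.01029 = -1.930.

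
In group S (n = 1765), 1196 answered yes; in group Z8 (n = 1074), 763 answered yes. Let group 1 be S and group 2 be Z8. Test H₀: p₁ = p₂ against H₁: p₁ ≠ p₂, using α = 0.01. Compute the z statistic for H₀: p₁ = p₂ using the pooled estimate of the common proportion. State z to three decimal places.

z = -1.833

p̂₁ = 1196/1765 ≈ 0.67762, p̂₂ = 763/1074 ≈ 0.71043.
Pooled p̂ = (1196+763)/(1765+1074) = 1959/2839 = 0.69003.
SE = √(p̂(1−p̂)(1/n₁+1/n₂)) = √(0.69003·0.30997·0.00149767) = √(0.000320334) = 0.01790.
z = (0.67762 − 0.71043)/0.01790 = -0.03281/0.01790 = -1.833.
p-value = 2·P(Z > 1.833) ≈ 0.0668; since p > α = 0.01, fail to reject H₀.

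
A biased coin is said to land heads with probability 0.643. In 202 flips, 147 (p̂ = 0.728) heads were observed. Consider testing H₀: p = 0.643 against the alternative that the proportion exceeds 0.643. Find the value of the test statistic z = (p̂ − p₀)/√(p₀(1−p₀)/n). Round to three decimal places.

p̂ = 147/202 ≈ 0.72772.
Standard error under H₀: √(0.643×0.357/202) = 0.03371.
z = (0.72772 − 0.643)/0.03371 = 0.08472/0.03371 = 2.513.

z = 2.513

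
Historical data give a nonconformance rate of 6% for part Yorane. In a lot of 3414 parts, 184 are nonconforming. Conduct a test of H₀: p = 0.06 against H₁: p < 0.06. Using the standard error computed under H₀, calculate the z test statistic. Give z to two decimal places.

p̂ = 184/3414 = 0.05390.
Under H₀, SE = √(0.06·0.94/3414) = √(1.65202e-05) = 0.00406.
z = (0.05390 − 0.06)/0.00406 = -0.00610/0.00406 = -1.50.

z = -1.50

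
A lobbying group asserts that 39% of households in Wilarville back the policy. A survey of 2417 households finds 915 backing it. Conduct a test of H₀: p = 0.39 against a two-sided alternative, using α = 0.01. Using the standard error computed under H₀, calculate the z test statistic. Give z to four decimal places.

p̂ = 915/2417 ≈ 0.3785685.
SE = √(p₀(1−p₀)/n) = √(0.2379/2417) = 0.0099211.
z = (0.3785685 − 0.39)/0.0099211 = -0.0114315/0.0099211 = -1.1522.
p-value = 2·P(Z > 1.152) ≈ 0.2492; since p > α = 0.01, fail to reject H₀.

z = -1.1522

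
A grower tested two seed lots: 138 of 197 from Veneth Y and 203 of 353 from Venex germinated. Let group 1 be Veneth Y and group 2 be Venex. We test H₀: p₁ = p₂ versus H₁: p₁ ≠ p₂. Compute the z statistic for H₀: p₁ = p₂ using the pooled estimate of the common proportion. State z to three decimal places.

p̂₁ = 138/197 ≈ 0.70051, p̂₂ = 203/353 ≈ 0.57507.
Pooled p̂ = (138+203)/(197+353) = 341/550 = 0.62000.
SE = √(p̂(1−p̂)(1/n₁+1/n₂)) = √(0.62000·0.38000·0.007909) = √(0.00186336) = 0.04317.
z = (0.70051 − 0.57507)/0.04317 = 0.12544/0.04317 = 2.906.
p-value = 2·P(Z > 2.906) ≈ 0.0037.

z = 2.906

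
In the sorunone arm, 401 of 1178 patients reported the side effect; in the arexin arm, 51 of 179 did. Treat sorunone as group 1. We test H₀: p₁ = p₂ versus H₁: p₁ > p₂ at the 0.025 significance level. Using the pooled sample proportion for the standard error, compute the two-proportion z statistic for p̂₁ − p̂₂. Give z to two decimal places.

p̂₁ = 401/1178 = 0.3404, p̂₂ = 51/179 = 0.2849.
Pooled p̂ = (401+51)/(1178+179) = 452/1357 = 0.3331.
SE = √(p̂(1−p̂)(1/n₁+1/n₂)) = √(0.3331·0.6669·0.00643549) = √(0.00142958) = 0.0378.
z = (0.3404 − 0.2849)/0.0378 = 0.0555/0.0378 = 1.47.
p-value = P(Z > 1.468) ≈ 0.0711. With α = 0.025, fail to reject H₀.

z = 1.47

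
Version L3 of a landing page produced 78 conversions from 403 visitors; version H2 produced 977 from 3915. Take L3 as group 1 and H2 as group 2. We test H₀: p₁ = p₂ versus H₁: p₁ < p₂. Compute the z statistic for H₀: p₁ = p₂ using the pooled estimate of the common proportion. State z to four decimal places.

p̂₁ = 78/403 = 0.193548, p̂₂ = 977/3915 = 0.249553.
Pooled p̂ = (78+977)/(403+3915) = 1055/4318 = 0.244326.
SE = √(0.184631 × 0.00273682) = 0.022479.
z = (0.193548 − 0.249553)/0.022479 = -0.056005/0.022479 = -2.4914.

z = -2.4914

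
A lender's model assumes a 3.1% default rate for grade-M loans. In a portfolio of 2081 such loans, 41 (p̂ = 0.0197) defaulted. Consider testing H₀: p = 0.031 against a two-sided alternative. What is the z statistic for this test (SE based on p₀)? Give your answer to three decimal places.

p̂ = 41/2081 = 0.01970.
Under H₀, SE = √(0.031·0.969/2081) = √(1.44349e-05) = 0.00380.
z = (0.01970 − 0.031)/0.00380 = -0.01130/0.00380 = -2.974.
p-value = 2·P(Z > 2.974) ≈ 0.0029.

z = -2.974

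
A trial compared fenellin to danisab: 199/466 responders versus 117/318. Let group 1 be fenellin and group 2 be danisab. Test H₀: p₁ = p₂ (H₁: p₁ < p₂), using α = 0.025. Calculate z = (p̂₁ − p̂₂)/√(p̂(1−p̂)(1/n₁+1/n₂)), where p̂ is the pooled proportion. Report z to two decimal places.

z = 1.66

p̂₁ = 199/466 = 0.4270, p̂₂ = 117/318 = 0.3679.
Pooled p̂ = (199+117)/(466+318) = 316/784 = 0.4031.
SE = √(0.240603 × 0.00529058) = 0.0357.
z = (0.4270 − 0.3679)/0.0357 = 0.0591/0.0357 = 1.66.
p-value = P(Z < 1.657) ≈ 0.9512. With α = 0.025, fail to reject H₀.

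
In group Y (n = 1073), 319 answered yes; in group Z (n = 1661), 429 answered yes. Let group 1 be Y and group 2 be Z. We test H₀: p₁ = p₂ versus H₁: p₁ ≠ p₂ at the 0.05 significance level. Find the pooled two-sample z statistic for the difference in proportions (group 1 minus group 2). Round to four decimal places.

z = 2.2347

p̂₁ = 319/1073 ≈ 0.2972973, p̂₂ = 429/1661 ≈ 0.2582781.
Pooled p̂ = (319+429)/(1073+1661) = 748/2734 = 0.2735918.
SE = √(p̂(1−p̂)(1/n₁+1/n₂)) = √(0.2735918·0.7264082·0.00153401) = √(0.000304869) = 0.0174605.
z = (0.2972973 − 0.2582781)/0.0174605 = 0.0390192/0.0174605 = 2.2347.
p-value = 2·P(Z > 2.235) ≈ 0.0254; since p < α = 0.05, reject H₀.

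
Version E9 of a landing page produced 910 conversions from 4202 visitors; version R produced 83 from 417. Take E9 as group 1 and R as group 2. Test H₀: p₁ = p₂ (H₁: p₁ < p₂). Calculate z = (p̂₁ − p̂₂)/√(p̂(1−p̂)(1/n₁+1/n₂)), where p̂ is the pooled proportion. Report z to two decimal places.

p̂₁ = 910/4202 = 0.2166, p̂₂ = 83/417 = 0.1990.
Pooled p̂ = (910+83)/(4202+417) = 993/4619 = 0.2150.
SE = √(p̂(1−p̂)(1/n₁+1/n₂)) = √(0.2150·0.7850·0.00263606) = √(0.000444874) = 0.0211.
z = (0.2166 − 0.1990)/0.0211 = 0.0176/0.0211 = 0.83.

z = 0.83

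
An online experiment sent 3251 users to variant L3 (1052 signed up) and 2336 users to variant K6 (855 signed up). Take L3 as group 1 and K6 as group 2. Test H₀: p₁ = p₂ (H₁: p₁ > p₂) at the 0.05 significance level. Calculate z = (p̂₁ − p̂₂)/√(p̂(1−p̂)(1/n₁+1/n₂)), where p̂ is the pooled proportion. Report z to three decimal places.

z = -3.298

p̂₁ = 1052/3251 = 0.323593, p̂₂ = 855/2336 = 0.366010.
Pooled p̂ = (1052+855)/(3251+2336) = 1907/5587 = 0.341328.
SE = √(p̂(1−p̂)(1/n₁+1/n₂)) = √(0.341328·0.658672·0.00073568) = √(0.000165398) = 0.012861.
z = (0.323593 − 0.366010)/0.012861 = -0.042417/0.012861 = -3.298.
p-value = P(Z > -3.298) ≈ 0.9995. With α = 0.05, fail to reject H₀.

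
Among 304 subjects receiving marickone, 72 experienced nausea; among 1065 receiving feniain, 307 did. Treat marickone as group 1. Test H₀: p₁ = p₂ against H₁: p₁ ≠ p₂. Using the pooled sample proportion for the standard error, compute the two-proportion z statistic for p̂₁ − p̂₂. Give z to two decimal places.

p̂₁ = 72/304 ≈ 0.2368, p̂₂ = 307/1065 ≈ 0.2883.
Pooled p̂ = (72+307)/(304+1065) = 379/1369 = 0.2768.
SE = √(0.200202 × 0.00422844) = 0.0291.
z = (0.2368 − 0.2883)/0.0291 = -0.0515/0.0291 = -1.77.
p-value = 2·P(Z > 1.767) ≈ 0.0772.

z = -1.77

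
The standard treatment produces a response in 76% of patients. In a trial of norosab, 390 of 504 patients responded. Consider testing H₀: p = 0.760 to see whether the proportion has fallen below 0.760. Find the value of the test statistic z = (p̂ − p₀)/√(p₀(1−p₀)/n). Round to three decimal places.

z = 0.726

p̂ = 390/504 ≈ 0.77381.
Under H₀, SE = √(0.76·0.24/504) = √(0.000361905) = 0.01902.
z = (0.77381 − 0.76)/0.01902 = 0.01381/0.01902 = 0.726.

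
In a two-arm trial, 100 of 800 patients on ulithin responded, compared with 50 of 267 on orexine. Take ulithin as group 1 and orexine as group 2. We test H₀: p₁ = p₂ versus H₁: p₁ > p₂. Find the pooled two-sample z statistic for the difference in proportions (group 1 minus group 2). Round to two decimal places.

z = -2.53

p̂₁ = 100/800 = 0.1250, p̂₂ = 50/267 = 0.1873.
Pooled p̂ = (100+50)/(800+267) = 150/1067 = 0.1406.
SE = √(0.120818 × 0.00499532) = 0.0246.
z = (0.1250 − 0.1873)/0.0246 = -0.0623/0.0246 = -2.53.
p-value = P(Z > -2.535) ≈ 0.9944.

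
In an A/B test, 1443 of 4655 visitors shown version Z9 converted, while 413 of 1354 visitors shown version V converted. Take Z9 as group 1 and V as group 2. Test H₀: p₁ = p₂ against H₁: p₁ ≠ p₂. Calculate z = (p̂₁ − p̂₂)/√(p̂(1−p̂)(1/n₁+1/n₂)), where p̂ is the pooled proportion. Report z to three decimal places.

p̂₁ = 1443/4655 = 0.30999, p̂₂ = 413/1354 = 0.30502.
Pooled p̂ = (1443+413)/(4655+1354) = 1856/6009 = 0.30887.
SE = √(0.213469 × 0.000953375) = 0.01427.
z = (0.30999 − 0.30502)/0.01427 = 0.00497/0.01427 = 0.348.

z = 0.348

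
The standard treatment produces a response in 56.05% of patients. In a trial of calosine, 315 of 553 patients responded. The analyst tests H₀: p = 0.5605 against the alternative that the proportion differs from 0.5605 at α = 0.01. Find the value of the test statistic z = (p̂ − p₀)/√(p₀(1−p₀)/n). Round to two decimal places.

z = 0.43

p̂ = 315/553 ≈ 0.5696.
Under H₀, SE = √(0.5605·0.4395/553) = √(0.000445461) = 0.0211.
z = (0.5696 − 0.5605)/0.0211 = 0.0091/0.0211 = 0.43.
p-value = 2·P(Z > 0.432) ≈ 0.6657; since p > α = 0.01, fail to reject H₀.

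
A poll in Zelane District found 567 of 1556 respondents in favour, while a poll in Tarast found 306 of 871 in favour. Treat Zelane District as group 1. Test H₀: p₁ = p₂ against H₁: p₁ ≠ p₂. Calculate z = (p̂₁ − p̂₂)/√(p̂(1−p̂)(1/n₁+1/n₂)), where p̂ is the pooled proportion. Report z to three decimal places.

z = 0.644

p̂₁ = 567/1556 = 0.36440, p̂₂ = 306/871 = 0.35132.
Pooled p̂ = (567+306)/(1556+871) = 873/2427 = 0.35970.
SE = √(p̂(1−p̂)(1/n₁+1/n₂)) = √(0.35970·0.64030·0.00179078) = √(0.000412447) = 0.02031.
z = (0.36440 − 0.35132)/0.02031 = 0.01308/0.02031 = 0.644.
Two-sided p-value ≈ 2·Φ(−0.644) = 0.5197.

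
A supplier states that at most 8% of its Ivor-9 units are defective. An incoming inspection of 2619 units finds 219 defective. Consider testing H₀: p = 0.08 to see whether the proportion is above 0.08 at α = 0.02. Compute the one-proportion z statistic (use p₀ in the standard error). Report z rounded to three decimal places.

z = 0.683

p̂ = 219/2619 ≈ 0.08362.
Under H₀, SE = √(0.08·0.92/2619) = √(2.81023e-05) = 0.00530.
z = (0.08362 − 0.08)/0.00530 = 0.00362/0.00530 = 0.683.
p-value = P(Z > 0.683) ≈ 0.2474; since p > α = 0.02, fail to reject H₀.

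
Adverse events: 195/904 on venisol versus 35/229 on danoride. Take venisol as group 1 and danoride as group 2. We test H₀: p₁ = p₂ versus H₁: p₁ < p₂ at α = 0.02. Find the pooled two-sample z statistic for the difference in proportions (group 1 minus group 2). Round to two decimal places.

z = 2.11

p̂₁ = 195/904 = 0.2157, p̂₂ = 35/229 = 0.1528.
Pooled p̂ = (195+35)/(904+229) = 230/1133 = 0.2030.
SE = √(0.161792 × 0.00547301) = 0.0298.
z = (0.2157 − 0.1528)/0.0298 = 0.0629/0.0298 = 2.11.
p-value = P(Z < 2.113) ≈ 0.9827, so at α = 0.02 we fail to reject H₀.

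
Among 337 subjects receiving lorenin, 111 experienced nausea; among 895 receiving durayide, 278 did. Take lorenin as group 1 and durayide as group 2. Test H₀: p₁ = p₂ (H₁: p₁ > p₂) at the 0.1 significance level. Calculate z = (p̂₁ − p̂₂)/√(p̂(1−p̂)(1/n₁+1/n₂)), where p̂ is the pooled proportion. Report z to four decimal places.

z = 0.6316

p̂₁ = 111/337 ≈ 0.329377, p̂₂ = 278/895 ≈ 0.310615.
Pooled p̂ = (111+278)/(337+895) = 389/1232 = 0.315747.
SE = √(p̂(1−p̂)(1/n₁+1/n₂)) = √(0.315747·0.684253·0.00408468) = √(0.000882498) = 0.029707.
z = (0.329377 − 0.310615)/0.029707 = 0.018762/0.029707 = 0.6316.
p-value = P(Z > 0.632) ≈ 0.2638, so at α = 0.1 we fail to reject H₀.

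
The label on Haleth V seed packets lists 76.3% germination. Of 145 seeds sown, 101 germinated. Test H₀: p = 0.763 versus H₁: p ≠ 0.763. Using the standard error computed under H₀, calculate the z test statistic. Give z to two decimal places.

p̂ = 101/145 ≈ 0.6966.
SE = √(p₀(1−p₀)/n) = √(0.18083/145) = 0.0353.
z = (0.6966 − 0.763)/0.0353 = -0.0664/0.0353 = -1.88.
p-value = 2·P(Z > 1.882) ≈ 0.0599.

z = -1.88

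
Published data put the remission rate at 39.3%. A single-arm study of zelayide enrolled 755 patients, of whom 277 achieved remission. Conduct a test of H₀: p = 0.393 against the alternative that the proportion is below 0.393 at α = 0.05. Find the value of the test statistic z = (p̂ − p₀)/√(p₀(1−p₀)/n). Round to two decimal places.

z = -1.47

p̂ = 277/755 ≈ 0.3669.
Standard error under H₀: √(0.393×0.607/755) = 0.0178.
z = (0.3669 − 0.393)/0.0178 = -0.0261/0.0178 = -1.47.
p-value = P(Z < -1.469) ≈ 0.0709. With α = 0.05, fail to reject H₀.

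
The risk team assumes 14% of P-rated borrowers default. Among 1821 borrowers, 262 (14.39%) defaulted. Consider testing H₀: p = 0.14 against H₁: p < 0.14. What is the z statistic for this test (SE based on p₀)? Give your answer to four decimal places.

p̂ = 262/1821 = 0.143877.
SE = √(p₀(1−p₀)/n) = √(0.1204/1821) = 0.008131.
z = (0.143877 − 0.14)/0.008131 = 0.003877/0.008131 = 0.4768.
p-value = P(Z < 0.477) ≈ 0.6832.

z = 0.4768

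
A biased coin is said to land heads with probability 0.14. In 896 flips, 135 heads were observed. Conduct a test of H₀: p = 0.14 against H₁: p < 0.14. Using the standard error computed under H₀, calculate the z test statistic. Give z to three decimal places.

p̂ = 135/896 = 0.150670.
SE = √(p₀(1−p₀)/n) = √(0.1204/896) = 0.011592.
z = (0.150670 − 0.14)/0.011592 = 0.010670/0.011592 = 0.920.

z = 0.920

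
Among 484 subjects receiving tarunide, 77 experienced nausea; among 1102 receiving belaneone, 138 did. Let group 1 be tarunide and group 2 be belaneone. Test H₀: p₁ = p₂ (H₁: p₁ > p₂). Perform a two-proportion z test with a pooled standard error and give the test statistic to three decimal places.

z = 1.814

p̂₁ = 77/484 = 0.15909, p̂₂ = 138/1102 = 0.12523.
Pooled p̂ = (77+138)/(484+1102) = 215/1586 = 0.13556.
SE = √(0.117184 × 0.00297356) = 0.01867.
z = (0.15909 − 0.12523)/0.01867 = 0.03386/0.01867 = 1.814.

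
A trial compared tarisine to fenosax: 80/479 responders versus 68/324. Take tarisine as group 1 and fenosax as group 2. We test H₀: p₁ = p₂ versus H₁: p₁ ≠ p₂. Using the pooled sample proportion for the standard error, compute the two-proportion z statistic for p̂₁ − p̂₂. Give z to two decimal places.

z = -1.54

p̂₁ = 80/479 = 0.1670, p̂₂ = 68/324 = 0.2099.
Pooled p̂ = (80+68)/(479+324) = 148/803 = 0.1843.
SE = √(p̂(1−p̂)(1/n₁+1/n₂)) = √(0.1843·0.8157·0.0051741) = √(0.00077787) = 0.0279.
z = (0.1670 − 0.2099)/0.0279 = -0.0429/0.0279 = -1.54.
p-value = 2·P(Z > 1.537) ≈ 0.1243.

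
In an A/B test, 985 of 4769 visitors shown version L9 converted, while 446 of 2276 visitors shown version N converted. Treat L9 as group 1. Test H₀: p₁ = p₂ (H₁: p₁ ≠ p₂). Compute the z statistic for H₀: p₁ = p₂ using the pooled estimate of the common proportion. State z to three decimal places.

p̂₁ = 985/4769 = 0.206542, p̂₂ = 446/2276 = 0.195958.
Pooled p̂ = (985+446)/(4769+2276) = 1431/7045 = 0.203123.
SE = √(p̂(1−p̂)(1/n₁+1/n₂)) = √(0.203123·0.796877·0.000649055) = √(0.000105059) = 0.010250.
z = (0.206542 − 0.195958)/0.010250 = 0.010584/0.010250 = 1.033.
p-value = 2·P(Z > 1.033) ≈ 0.3018.

z = 1.033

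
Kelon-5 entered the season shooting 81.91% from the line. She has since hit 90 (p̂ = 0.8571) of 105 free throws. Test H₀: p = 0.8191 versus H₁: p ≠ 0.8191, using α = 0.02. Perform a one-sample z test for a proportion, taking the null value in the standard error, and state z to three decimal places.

z = 1.013

p̂ = 90/105 = 0.85714.
Under H₀, SE = √(0.8191·0.1809/105) = √(0.00141119) = 0.03757.
z = (0.85714 − 0.8191)/0.03757 = 0.03804/0.03757 = 1.013.
p-value = 2·P(Z > 1.013) ≈ 0.3112; since p > α = 0.02, fail to reject H₀.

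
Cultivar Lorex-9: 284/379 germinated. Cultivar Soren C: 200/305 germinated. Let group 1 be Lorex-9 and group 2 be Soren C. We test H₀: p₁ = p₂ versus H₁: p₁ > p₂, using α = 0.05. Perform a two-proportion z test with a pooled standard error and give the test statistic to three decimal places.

p̂₁ = 284/379 ≈ 0.74934, p̂₂ = 200/305 ≈ 0.65574.
Pooled p̂ = (284+200)/(379+305) = 484/684 = 0.70760.
SE = √(p̂(1−p̂)(1/n₁+1/n₂)) = √(0.70760·0.29240·0.00591721) = √(0.00122428) = 0.03499.
z = (0.74934 − 0.65574)/0.03499 = 0.09360/0.03499 = 2.675.
p-value = P(Z > 2.675) ≈ 0.0037. With α = 0.05, reject H₀.

z = 2.675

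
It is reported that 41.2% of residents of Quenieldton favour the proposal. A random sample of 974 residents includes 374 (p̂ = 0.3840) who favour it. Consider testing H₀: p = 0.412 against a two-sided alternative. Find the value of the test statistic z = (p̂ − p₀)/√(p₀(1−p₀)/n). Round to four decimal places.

z = -1.7765

p̂ = 374/974 ≈ 0.3839836.
Standard error under H₀: √(0.412×0.588/974) = 0.0157709.
z = (0.3839836 − 0.412)/0.0157709 = -0.0280164/0.0157709 = -1.7765.
p-value = 2·P(Z > 1.776) ≈ 0.0757.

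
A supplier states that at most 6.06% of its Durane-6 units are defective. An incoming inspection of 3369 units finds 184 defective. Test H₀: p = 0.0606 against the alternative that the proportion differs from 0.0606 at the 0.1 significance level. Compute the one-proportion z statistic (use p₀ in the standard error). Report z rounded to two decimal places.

z = -1.46

p̂ = 184/3369 = 0.0546.
SE = √(p₀(1−p₀)/n) = √(0.056928/3369) = 0.0041.
z = (0.0546 − 0.0606)/0.0041 = -0.0060/0.0041 = -1.46.
p-value = 2·P(Z > 1.456) ≈ 0.1454. With α = 0.1, fail to reject H₀.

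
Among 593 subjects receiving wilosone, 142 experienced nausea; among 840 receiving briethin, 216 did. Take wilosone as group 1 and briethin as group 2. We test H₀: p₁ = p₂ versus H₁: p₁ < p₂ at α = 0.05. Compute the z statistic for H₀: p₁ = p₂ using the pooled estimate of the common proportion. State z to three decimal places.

p̂₁ = 142/593 ≈ 0.239460, p̂₂ = 216/840 ≈ 0.257143.
Pooled p̂ = (142+216)/(593+840) = 358/1433 = 0.249826.
SE = √(p̂(1−p̂)(1/n₁+1/n₂)) = √(0.249826·0.750174·0.00287682) = √(0.000539152) = 0.023220.
z = (0.239460 − 0.257143)/0.023220 = -0.017683/0.023220 = -0.762.
p-value = P(Z < -0.762) ≈ 0.2232; since p > α = 0.05, fail to reject H₀.

z = -0.762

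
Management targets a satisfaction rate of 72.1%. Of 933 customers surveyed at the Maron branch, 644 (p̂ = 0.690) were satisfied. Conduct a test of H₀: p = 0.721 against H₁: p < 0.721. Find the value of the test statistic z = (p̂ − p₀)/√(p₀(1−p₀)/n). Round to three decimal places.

p̂ = 644/933 ≈ 0.690247.
SE = √(p₀(1−p₀)/n) = √(0.20116/933) = 0.014683.
z = (0.690247 − 0.721)/0.014683 = -0.030753/0.014683 = -2.094.
p-value = P(Z < -2.094) ≈ 0.0181.

z = -2.094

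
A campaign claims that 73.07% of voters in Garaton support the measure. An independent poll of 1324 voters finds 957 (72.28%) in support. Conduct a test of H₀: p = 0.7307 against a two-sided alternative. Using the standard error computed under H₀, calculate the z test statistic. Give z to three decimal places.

z = -0.647

p̂ = 957/1324 = 0.72281.
SE = √(p₀(1−p₀)/n) = √(0.19678/1324) = 0.01219.
z = (0.72281 − 0.7307)/0.01219 = -0.00789/0.01219 = -0.647.
Two-sided p-value ≈ 2·Φ(−0.647) = 0.5175.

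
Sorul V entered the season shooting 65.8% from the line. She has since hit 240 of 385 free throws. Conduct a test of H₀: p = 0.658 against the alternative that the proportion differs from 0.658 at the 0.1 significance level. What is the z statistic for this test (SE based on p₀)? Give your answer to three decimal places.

z = -1.432

p̂ = 240/385 ≈ 0.62338.
Standard error under H₀: √(0.658×0.342/385) = 0.02418.
z = (0.62338 − 0.658)/0.02418 = -0.03462/0.02418 = -1.432.
p-value = 2·P(Z > 1.432) ≈ 0.1521. With α = 0.1, fail to reject H₀.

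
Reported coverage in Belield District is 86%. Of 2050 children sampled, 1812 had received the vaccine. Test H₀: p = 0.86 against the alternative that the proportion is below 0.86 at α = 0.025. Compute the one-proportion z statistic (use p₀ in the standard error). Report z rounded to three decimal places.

p̂ = 1812/2050 ≈ 0.883902.
SE = √(p₀(1−p₀)/n) = √(0.1204/2050) = 0.007664.
z = (0.883902 − 0.86)/0.007664 = 0.023902/0.007664 = 3.119.
p-value = P(Z < 3.119) ≈ 0.9991, so at α = 0.025 we fail to reject H₀.

z = 3.119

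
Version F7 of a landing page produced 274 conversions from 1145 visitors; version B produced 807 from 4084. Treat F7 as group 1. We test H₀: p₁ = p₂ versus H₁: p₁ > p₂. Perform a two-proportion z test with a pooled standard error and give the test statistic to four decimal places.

z = 3.0794

p̂₁ = 274/1145 = 0.239301, p̂₂ = 807/4084 = 0.197600.
Pooled p̂ = (274+807)/(1145+4084) = 1081/5229 = 0.206732.
SE = √(0.163994 × 0.00111822) = 0.013542.
z = (0.239301 − 0.197600)/0.013542 = 0.041701/0.013542 = 3.0794.
p-value = P(Z > 3.079) ≈ 0.0010.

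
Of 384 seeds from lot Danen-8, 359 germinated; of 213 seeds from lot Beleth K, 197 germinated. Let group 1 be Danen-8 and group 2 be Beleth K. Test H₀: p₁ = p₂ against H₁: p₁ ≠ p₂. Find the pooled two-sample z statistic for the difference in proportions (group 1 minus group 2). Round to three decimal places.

z = 0.463

p̂₁ = 359/384 = 0.934896, p̂₂ = 197/213 = 0.924883.
Pooled p̂ = (359+197)/(384+213) = 556/597 = 0.931323.
SE = √(0.0639602 × 0.007299) = 0.021607.
z = (0.934896 − 0.924883)/0.021607 = 0.010013/0.021607 = 0.463.
p-value = 2·P(Z > 0.463) ≈ 0.6431.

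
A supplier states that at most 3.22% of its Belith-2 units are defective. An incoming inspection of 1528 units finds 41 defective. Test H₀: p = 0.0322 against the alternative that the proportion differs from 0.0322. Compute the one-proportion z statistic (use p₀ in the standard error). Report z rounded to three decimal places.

p̂ = 41/1528 = 0.026832.
Standard error under H₀: √(0.0322×0.9678/1528) = 0.004516.
z = (0.026832 − 0.0322)/0.004516 = -0.005368/0.004516 = -1.189.
p-value = 2·P(Z > 1.189) ≈ 0.2346.

z = -1.189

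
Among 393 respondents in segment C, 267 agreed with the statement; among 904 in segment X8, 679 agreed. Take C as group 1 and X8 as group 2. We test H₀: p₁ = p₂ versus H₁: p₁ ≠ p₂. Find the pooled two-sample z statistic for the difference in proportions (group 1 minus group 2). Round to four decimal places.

p̂₁ = 267/393 = 0.679389, p̂₂ = 679/904 = 0.751106.
Pooled p̂ = (267+679)/(393+904) = 946/1297 = 0.729375.
SE = √(0.197387 × 0.00365072) = 0.026844.
z = (0.679389 − 0.751106)/0.026844 = -0.071717/0.026844 = -2.6716.

z = -2.6716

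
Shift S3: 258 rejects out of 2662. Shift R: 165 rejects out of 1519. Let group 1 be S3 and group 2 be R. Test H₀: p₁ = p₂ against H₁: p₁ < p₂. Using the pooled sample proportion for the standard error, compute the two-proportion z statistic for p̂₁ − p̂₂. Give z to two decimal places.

z = -1.21

p̂₁ = 258/2662 ≈ 0.0969, p̂₂ = 165/1519 ≈ 0.1086.
Pooled p̂ = (258+165)/(2662+1519) = 423/4181 = 0.1012.
SE = √(0.0909362 × 0.00103399) = 0.0097.
z = (0.0969 − 0.1086)/0.0097 = -0.0117/0.0097 = -1.21.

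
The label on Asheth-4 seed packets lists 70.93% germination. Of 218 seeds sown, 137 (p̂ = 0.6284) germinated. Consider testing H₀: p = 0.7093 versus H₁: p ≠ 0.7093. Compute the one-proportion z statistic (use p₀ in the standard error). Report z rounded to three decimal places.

p̂ = 137/218 ≈ 0.628440.
SE = √(p₀(1−p₀)/n) = √(0.20619/218) = 0.030755.
z = (0.628440 − 0.7093)/0.030755 = -0.080860/0.030755 = -2.629.
p-value = 2·P(Z > 2.629) ≈ 0.0086.

z = -2.629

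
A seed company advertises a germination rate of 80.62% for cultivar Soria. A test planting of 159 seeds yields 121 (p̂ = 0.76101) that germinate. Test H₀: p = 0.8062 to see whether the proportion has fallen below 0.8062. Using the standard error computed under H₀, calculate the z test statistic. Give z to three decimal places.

z = -1.442

p̂ = 121/159 = 0.761006.
Under H₀, SE = √(0.8062·0.1938/159) = √(0.000982651) = 0.031347.
z = (0.761006 − 0.8062)/0.031347 = -0.045194/0.031347 = -1.442.
p-value = P(Z < -1.442) ≈ 0.0747.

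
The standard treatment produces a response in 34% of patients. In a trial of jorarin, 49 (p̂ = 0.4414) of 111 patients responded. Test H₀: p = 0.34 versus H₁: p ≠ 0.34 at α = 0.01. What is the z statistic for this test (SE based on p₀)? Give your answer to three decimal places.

p̂ = 49/111 ≈ 0.44144.
SE = √(p₀(1−p₀)/n) = √(0.2244/111) = 0.04496.
z = (0.44144 − 0.34)/0.04496 = 0.10144/0.04496 = 2.256.
p-value = 2·P(Z > 2.256) ≈ 0.0241. With α = 0.01, fail to reject H₀.

z = 2.256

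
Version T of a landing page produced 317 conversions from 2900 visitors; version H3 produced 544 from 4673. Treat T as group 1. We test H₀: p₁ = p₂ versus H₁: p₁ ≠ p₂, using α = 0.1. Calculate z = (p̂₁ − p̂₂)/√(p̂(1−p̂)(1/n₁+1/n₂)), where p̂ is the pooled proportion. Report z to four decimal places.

p̂₁ = 317/2900 ≈ 0.109310, p̂₂ = 544/4673 ≈ 0.116413.
Pooled p̂ = (317+544)/(2900+4673) = 861/7573 = 0.113693.
SE = √(p̂(1−p̂)(1/n₁+1/n₂)) = √(0.113693·0.886307·0.000558823) = √(5.6311e-05) = 0.007504.
z = (0.109310 − 0.116413)/0.007504 = -0.007103/0.007504 = -0.9466.
p-value = 2·P(Z > 0.947) ≈ 0.3439; since p > α = 0.1, fail to reject H₀.

z = -0.9466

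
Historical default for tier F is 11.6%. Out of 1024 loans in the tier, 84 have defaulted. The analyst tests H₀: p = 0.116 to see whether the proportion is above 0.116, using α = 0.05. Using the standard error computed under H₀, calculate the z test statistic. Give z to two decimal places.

z = -3.39

p̂ = 84/1024 ≈ 0.08203.
Under H₀, SE = √(0.116·0.884/1024) = √(0.000100141) = 0.01001.
z = (0.08203 − 0.116)/0.01001 = -0.03397/0.01001 = -3.39.
p-value = P(Z > -3.394) ≈ 0.9997, so at α = 0.05 we fail to reject H₀.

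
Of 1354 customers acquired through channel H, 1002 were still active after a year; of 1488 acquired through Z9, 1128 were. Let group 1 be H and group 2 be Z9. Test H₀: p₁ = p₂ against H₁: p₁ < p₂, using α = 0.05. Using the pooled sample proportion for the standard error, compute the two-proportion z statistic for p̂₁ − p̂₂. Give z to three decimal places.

z = -1.108

p̂₁ = 1002/1354 = 0.74003, p̂₂ = 1128/1488 = 0.75806.
Pooled p̂ = (1002+1128)/(1354+1488) = 2130/2842 = 0.74947.
SE = √(p̂(1−p̂)(1/n₁+1/n₂)) = √(0.74947·0.25053·0.0014106) = √(0.000264859) = 0.01627.
z = (0.74003 − 0.75806)/0.01627 = -0.01803/0.01627 = -1.108.
p-value = P(Z < -1.108) ≈ 0.1339, so at α = 0.05 we fail to reject H₀.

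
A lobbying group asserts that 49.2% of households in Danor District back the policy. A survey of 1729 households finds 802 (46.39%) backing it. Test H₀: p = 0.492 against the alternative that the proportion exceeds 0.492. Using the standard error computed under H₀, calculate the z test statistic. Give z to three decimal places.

z = -2.341

p̂ = 802/1729 = 0.463852.
SE = √(p₀(1−p₀)/n) = √(0.24994/1729) = 0.012023.
z = (0.463852 − 0.492)/0.012023 = -0.028148/0.012023 = -2.341.
p-value = P(Z > -2.341) ≈ 0.9904.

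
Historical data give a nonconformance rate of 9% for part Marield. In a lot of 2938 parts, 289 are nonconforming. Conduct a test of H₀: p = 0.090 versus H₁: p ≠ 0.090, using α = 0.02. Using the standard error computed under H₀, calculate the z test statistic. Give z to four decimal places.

z = 1.5846

p̂ = 289/2938 ≈ 0.0983662.
Standard error under H₀: √(0.09×0.91/2938) = 0.0052798.
z = (0.0983662 − 0.09)/0.0052798 = 0.0083662/0.0052798 = 1.5846.
p-value = 2·P(Z > 1.585) ≈ 0.1131; since p > α = 0.02, fail to reject H₀.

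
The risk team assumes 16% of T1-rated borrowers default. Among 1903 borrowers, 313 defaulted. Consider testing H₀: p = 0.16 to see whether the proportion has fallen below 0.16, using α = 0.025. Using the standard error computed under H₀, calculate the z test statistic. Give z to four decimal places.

z = 0.5327

p̂ = 313/1903 ≈ 0.164477.
Standard error under H₀: √(0.16×0.84/1903) = 0.008404.
z = (0.164477 − 0.16)/0.008404 = 0.004477/0.008404 = 0.5327.
p-value = P(Z < 0.533) ≈ 0.7029, so at α = 0.025 we fail to reject H₀.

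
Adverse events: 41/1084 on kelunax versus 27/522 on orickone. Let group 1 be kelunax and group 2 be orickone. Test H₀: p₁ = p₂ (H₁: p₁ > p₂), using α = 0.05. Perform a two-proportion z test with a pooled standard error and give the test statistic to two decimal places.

z = -1.30

p̂₁ = 41/1084 ≈ 0.0378, p̂₂ = 27/522 ≈ 0.0517.
Pooled p̂ = (41+27)/(1084+522) = 68/1606 = 0.0423.
SE = √(0.0405484 × 0.00283822) = 0.0107.
z = (0.0378 − 0.0517)/0.0107 = -0.0139/0.0107 = -1.30.
p-value = P(Z > -1.296) ≈ 0.9025, so at α = 0.05 we fail to reject H₀.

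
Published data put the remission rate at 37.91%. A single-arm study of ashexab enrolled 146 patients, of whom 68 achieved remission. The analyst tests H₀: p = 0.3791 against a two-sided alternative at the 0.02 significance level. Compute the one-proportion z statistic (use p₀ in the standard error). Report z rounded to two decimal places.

z = 2.16

p̂ = 68/146 = 0.4658.
Standard error under H₀: √(0.3791×0.6209/146) = 0.0402.
z = (0.4658 − 0.3791)/0.0402 = 0.0867/0.0402 = 2.16.
Two-sided p-value ≈ 2·Φ(−2.158) = 0.0309. With α = 0.02, fail to reject H₀.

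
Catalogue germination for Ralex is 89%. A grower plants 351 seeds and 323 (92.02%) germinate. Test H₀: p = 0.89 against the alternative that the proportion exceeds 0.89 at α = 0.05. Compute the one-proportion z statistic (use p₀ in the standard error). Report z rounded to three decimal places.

z = 1.810

p̂ = 323/351 = 0.92023.
SE = √(p₀(1−p₀)/n) = √(0.0979/351) = 0.01670.
z = (0.92023 − 0.89)/0.01670 = 0.03023/0.01670 = 1.810.
p-value = P(Z > 1.810) ≈ 0.0352; since p < α = 0.05, reject H₀.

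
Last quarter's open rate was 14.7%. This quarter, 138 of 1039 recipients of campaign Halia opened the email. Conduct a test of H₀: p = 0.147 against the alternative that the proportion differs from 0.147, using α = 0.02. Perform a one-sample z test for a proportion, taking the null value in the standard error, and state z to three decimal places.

z = -1.291

p̂ = 138/1039 = 0.132820.
SE = √(p₀(1−p₀)/n) = √(0.12539/1039) = 0.010986.
z = (0.132820 − 0.147)/0.010986 = -0.014180/0.010986 = -1.291.
p-value = 2·P(Z > 1.291) ≈ 0.1968. With α = 0.02, fail to reject H₀.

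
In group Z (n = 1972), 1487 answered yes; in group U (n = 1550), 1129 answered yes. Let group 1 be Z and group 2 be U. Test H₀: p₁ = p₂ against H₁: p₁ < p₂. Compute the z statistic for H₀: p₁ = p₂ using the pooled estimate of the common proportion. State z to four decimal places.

p̂₁ = 1487/1972 ≈ 0.754057, p̂₂ = 1129/1550 ≈ 0.728387.
Pooled p̂ = (1487+1129)/(1972+1550) = 2616/3522 = 0.742760.
SE = √(0.191068 × 0.00115226) = 0.014838.
z = (0.754057 − 0.728387)/0.014838 = 0.025670/0.014838 = 1.7300.

z = 1.7300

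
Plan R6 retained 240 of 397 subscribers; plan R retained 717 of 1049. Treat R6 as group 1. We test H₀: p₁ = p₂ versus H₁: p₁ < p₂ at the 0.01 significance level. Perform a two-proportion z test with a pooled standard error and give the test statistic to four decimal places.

z = -2.8330

p̂₁ = 240/397 = 0.6045340, p̂₂ = 717/1049 = 0.6835081.
Pooled p̂ = (240+717)/(397+1049) = 957/1446 = 0.6618257.
SE = √(p̂(1−p̂)(1/n₁+1/n₂)) = √(0.6618257·0.3381743·0.00347218) = √(0.000777117) = 0.0278768.
z = (0.6045340 − 0.6835081)/0.0278768 = -0.0789741/0.0278768 = -2.8330.
p-value = P(Z < -2.833) ≈ 0.0023; since p < α = 0.01, reject H₀.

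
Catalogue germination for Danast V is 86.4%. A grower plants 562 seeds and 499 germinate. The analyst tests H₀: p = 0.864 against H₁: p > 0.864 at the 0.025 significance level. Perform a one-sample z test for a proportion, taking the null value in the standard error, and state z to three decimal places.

z = 1.653

p̂ = 499/562 = 0.88790.
Under H₀, SE = √(0.864·0.136/562) = √(0.000209082) = 0.01446.
z = (0.88790 − 0.864)/0.01446 = 0.02390/0.01446 = 1.653.
p-value = P(Z > 1.653) ≈ 0.0492; since p > α = 0.025, fail to reject H₀.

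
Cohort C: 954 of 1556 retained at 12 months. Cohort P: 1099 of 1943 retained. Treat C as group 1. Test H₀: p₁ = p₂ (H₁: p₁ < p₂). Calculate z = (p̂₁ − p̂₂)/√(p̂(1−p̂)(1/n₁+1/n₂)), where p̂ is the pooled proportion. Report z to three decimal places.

z = 2.835

p̂₁ = 954/1556 ≈ 0.61311, p̂₂ = 1099/1943 ≈ 0.56562.
Pooled p̂ = (954+1099)/(1556+1943) = 2053/3499 = 0.58674.
SE = √(p̂(1−p̂)(1/n₁+1/n₂)) = √(0.58674·0.41326·0.00115734) = √(0.000280628) = 0.01675.
z = (0.61311 − 0.56562)/0.01675 = 0.04749/0.01675 = 2.835.
p-value = P(Z < 2.835) ≈ 0.9977.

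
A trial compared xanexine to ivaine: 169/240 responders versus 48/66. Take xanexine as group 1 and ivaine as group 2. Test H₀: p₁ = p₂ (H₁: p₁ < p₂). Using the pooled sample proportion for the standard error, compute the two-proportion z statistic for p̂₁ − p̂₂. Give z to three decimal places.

p̂₁ = 169/240 ≈ 0.70417, p̂₂ = 48/66 ≈ 0.72727.
Pooled p̂ = (169+48)/(240+66) = 217/306 = 0.70915.
SE = √(p̂(1−p̂)(1/n₁+1/n₂)) = √(0.70915·0.29085·0.0193182) = √(0.00398449) = 0.06312.
z = (0.70417 − 0.72727)/0.06312 = -0.02310/0.06312 = -0.366.
p-value = P(Z < -0.366) ≈ 0.3572.

z = -0.366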